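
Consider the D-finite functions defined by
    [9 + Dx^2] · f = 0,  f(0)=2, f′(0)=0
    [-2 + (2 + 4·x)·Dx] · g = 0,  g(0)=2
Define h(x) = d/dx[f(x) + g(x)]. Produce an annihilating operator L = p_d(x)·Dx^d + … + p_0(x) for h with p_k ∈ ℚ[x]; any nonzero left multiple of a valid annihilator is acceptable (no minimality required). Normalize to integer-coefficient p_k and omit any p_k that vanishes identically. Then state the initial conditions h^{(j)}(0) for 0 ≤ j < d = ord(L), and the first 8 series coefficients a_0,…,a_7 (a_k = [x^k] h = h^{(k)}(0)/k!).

f: a_k = 2, 0, -9, 0, 27/4, 0, -81/40, 0, …
g: a_k = 2, 2, -1, 1, -5/4, 7/4, -21/8, 33/8, …
Weyl lclm of L_f,L_g ⇒ L₀ (ord ≤ 3).
h=h₀': d/dx-closure on L₀ ⇒ L.
L = (-18 - 27·x - 27·x^2) + (-9 - 45·x - 81·x^2 - 54·x^3)·Dx + (-2 - 3·x - 3·x^2)·Dx^2 + (-1 - 5·x - 9·x^2 - 6·x^3)·Dx^3  (order 3).
h: a_k = 2, -20, 3, 22, 35/4, -279/10, 231/8, -7143/140, …
ICs: h(0) = 2, h′(0) = -20, h′′(0) = 6.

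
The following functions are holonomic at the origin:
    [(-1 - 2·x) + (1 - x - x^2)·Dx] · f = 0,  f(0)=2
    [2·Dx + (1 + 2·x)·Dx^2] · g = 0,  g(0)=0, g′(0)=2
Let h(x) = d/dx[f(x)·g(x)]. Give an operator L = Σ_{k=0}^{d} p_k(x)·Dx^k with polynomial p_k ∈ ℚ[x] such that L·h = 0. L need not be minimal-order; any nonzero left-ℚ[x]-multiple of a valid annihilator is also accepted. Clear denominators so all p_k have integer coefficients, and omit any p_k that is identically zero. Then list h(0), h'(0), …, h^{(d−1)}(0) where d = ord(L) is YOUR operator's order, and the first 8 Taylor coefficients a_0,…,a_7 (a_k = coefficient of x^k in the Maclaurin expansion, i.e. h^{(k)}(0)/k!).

L = (14 + 36·x + 36·x^2) + (1 + 16·x + 42·x^2 + 28·x^3)·Dx + (-1 - 3·x + x^2 + 8·x^3 + 4·x^4)·Dx^2  (order 2).
h: a_k = 4, 0, 28, 16/3, 352/3, 104/5, 6668/15, 832/35, …
ICs: h(0) = 4, h′(0) = 0.

f: a_k = 2, 2, 4, 6, 10, 16, 26, 42, …
g: a_k = 0, 2, -2, 8/3, -4, 32/5, -32/3, 128/7, …
Product ⇒ symmetric product L₀, ord ≤ 2.
h₀' ⇒ L via d/dx closure of L₀.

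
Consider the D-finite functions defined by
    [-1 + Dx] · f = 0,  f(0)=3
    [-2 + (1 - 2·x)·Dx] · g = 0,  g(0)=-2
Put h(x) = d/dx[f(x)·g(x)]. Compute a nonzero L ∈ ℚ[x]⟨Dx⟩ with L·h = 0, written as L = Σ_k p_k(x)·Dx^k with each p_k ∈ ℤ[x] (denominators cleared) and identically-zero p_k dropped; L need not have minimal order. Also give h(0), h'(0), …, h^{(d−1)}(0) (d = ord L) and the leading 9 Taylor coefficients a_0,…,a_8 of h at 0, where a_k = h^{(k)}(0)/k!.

L = (13 - 12·x + 4·x^2) + (-3 + 8·x - 4·x^2)·Dx  (order 1).
h: a_k = -18, -78, -237, -633, -6331/4, -75973/20, -354541/40, -17017969/840, -306323443/6720, …
ICs: h(0) = -18.

f: a_k = 3, 3, 3/2, 1/2, 1/8, 1/40, 1/240, 1/1680, 1/13440, …
g: a_k = -2, -4, -8, -16, -32, -64, -128, -256, -512, …
Sym-product of L_f,L_g gives L₀ (≤ ord 1).
h=h₀': d/dx-closure on L₀ ⇒ L.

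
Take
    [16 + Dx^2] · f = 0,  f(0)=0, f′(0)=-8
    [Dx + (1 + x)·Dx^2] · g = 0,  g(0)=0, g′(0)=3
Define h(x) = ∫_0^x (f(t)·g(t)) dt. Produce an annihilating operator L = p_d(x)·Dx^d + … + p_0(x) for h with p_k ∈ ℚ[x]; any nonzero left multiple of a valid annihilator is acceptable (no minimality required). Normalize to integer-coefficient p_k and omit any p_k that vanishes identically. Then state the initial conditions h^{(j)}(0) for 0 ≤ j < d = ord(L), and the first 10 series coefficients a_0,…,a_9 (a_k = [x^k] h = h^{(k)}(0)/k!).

f: a_k = 0, -8, 0, 64/3, 0, -256/15, 0, 2048/315, 0, -4096/2835, …
g: a_k = 0, 3, -3/2, 1, -3/4, 3/5, -1/2, 3/7, -3/8, 1/3, …
h₀=f·g: eliminate ⇒ L₀, order ≤ 2·2.
h=∫₀ˣh₀: take L = L₀·Dx.
L = (15072 + 62976·x + 97024·x^2 + 65536·x^3 + 16384·x^4)·Dx + (1984 + 6080·x + 6144·x^2 + 2048·x^3)·Dx^2 + (1950 + 8000·x + 12192·x^2 + 8192·x^3 + 2048·x^4)·Dx^3 + (124 + 380·x + 384·x^2 + 128·x^3)·Dx^4 + (63 + 254·x + 383·x^2 + 256·x^3 + 64·x^4)·Dx^5  (order 5).
h: a_k = 0, 0, 0, -8, 3, 56/5, -13/3, -104/21, 17/10, 248/189, …
ICs: h(0) = 0, h′(0) = 0, h′′(0) = 0, h′′′(0) = -48, h′′′′(0) = 72.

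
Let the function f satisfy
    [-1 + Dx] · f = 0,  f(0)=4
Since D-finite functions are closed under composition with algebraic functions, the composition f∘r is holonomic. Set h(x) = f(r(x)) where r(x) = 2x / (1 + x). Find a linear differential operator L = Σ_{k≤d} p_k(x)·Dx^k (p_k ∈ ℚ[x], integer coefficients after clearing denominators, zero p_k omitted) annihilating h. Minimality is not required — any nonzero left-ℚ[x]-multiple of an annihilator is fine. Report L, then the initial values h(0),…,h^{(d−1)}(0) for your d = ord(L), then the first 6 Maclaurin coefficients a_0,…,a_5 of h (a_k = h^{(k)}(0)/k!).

f: a_k = 4, 4, 2, 2/3, 1/6, 1/30, …
L₀ from L_f via x↦r, Dx↦r'^{-1}Dx.
L = -2 + (1 + 2·x + x^2)·Dx  (order 1).
h: a_k = 4, 8, 0, -8/3, 8/3, -8/5, …
ICs: h(0) = 4.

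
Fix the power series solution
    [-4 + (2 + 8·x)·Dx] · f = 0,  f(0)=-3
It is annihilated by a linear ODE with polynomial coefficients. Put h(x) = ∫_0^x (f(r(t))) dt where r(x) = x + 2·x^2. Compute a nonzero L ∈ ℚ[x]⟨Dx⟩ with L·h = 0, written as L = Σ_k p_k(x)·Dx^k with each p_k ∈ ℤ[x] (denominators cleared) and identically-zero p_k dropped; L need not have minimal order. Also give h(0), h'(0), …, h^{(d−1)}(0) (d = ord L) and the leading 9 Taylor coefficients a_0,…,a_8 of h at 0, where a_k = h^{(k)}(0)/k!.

f: a_k = -3, -6, 6, -12, 30, -84, 252, -792, 2574, …
h₀=f(r): pull back L_f along r ⇒ L₀.
h=∫₀ˣh₀: take L = L₀·Dx.
L = (-2 - 8·x)·Dx + (1 + 4·x + 8·x^2)·Dx^2  (order 2).
h: a_k = 0, -3, -3, -2, 3, -18/5, 2, 36/7, -21, …
ICs: h(0) = 0, h′(0) = -3.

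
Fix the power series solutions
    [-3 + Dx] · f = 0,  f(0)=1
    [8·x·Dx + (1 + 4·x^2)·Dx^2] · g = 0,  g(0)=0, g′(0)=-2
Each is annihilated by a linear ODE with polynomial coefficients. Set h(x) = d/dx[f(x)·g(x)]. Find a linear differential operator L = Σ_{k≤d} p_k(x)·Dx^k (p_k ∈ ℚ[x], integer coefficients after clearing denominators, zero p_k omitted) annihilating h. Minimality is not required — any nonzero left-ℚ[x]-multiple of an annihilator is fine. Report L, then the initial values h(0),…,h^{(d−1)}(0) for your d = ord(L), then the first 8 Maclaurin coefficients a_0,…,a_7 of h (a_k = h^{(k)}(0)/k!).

f: a_k = 1, 3, 9/2, 9/2, 27/8, 81/40, 81/80, 243/560, …
g: a_k = 0, -2, 0, 8/3, 0, -32/5, 0, 128/7, …
Sym-product of L_f,L_g gives L₀ (≤ ord 2).
h=h₀': d/dx-closure on L₀ ⇒ L.
L = (3 - 144·x + 504·x^2 - 576·x^3 + 432·x^4) + (-10 + 72·x - 240·x^2 + 288·x^3 - 288·x^4)·Dx + (3 - 8·x + 24·x^2 - 32·x^3 + 48·x^4)·Dx^2  (order 2).
h: a_k = -2, -12, -19, -4, -23/4, -135/2, -991/40, 1713/7, …
ICs: h(0) = -2, h′(0) = -12.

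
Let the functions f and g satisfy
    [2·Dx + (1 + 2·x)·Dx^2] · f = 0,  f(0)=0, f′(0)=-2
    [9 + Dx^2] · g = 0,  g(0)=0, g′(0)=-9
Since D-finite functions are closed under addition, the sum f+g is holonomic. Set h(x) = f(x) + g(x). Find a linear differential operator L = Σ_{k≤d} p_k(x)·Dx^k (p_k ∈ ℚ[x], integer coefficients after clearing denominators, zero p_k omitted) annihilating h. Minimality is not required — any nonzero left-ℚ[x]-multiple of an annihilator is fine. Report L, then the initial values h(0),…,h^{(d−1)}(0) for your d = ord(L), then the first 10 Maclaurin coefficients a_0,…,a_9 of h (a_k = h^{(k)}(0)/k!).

f: a_k = 0, -2, 2, -8/3, 4, -32/5, 32/3, -128/7, 32, -512/9, …
g: a_k = 0, -9, 0, 27/2, 0, -243/40, 0, 729/560, 0, -729/4480, …
Weyl lclm of L_f,L_g ⇒ L₀ (ord ≤ 4).
L = (594 + 648·x + 648·x^2)·Dx + (153 + 630·x + 972·x^2 + 648·x^3)·Dx^2 + (66 + 72·x + 72·x^2)·Dx^3 + (17 + 70·x + 108·x^2 + 72·x^3)·Dx^4  (order 4).
h: a_k = 0, -11, 2, 65/6, 4, -499/40, 32/3, -9511/560, 32, -2300321/40320, …
ICs: h(0) = 0, h′(0) = -11, h′′(0) = 4, h′′′(0) = 65.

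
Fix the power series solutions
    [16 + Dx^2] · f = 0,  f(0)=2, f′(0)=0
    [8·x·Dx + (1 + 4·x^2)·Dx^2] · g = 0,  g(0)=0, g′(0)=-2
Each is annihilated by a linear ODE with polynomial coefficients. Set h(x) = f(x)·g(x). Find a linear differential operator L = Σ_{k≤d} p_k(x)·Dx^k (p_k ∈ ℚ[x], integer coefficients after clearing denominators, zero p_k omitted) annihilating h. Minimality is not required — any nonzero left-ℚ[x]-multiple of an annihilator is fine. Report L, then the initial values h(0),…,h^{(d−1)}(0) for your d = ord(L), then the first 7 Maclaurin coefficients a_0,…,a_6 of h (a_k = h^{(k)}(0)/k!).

f: a_k = 2, 0, -16, 0, 64/3, 0, -512/45, …
g: a_k = 0, -2, 0, 8/3, 0, -32/5, 0, …
f·g: L₀ = L_f ⊗_s L_g, ord ≤ 2·2.
L = (2560 + 29696·x^2 + 118784·x^4 + 262144·x^6 + 262144·x^8) + (1536·x + 14336·x^3 + 49152·x^5 + 65536·x^7)·Dx + (240 + 3008·x^2 + 13824·x^4 + 32768·x^6 + 32768·x^8)·Dx^2 + (96·x + 896·x^3 + 3072·x^5 + 4096·x^7)·Dx^3 + (5 + 72·x^2 + 400·x^4 + 1024·x^6 + 1024·x^8)·Dx^4  (order 4).
h: a_k = 0, -4, 0, 112/3, 0, -1472/15, 0, …
ICs: h(0) = 0, h′(0) = -4, h′′(0) = 0, h′′′(0) = 224.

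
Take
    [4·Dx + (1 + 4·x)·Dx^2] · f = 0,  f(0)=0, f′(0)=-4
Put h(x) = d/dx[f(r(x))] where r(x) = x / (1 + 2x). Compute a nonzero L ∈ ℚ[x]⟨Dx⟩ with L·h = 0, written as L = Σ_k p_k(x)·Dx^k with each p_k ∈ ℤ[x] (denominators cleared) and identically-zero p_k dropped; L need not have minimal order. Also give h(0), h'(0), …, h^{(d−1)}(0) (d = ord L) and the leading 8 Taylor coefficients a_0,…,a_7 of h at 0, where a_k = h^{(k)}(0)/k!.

f: a_k = 0, -4, 8, -64/3, 64, -1024/5, 2048/3, -16384/7, …
h₀=f(r): pull back L_f along r ⇒ L₀.
h=h₀': d/dx-closure on L₀ ⇒ L.
L = (8 + 24·x) + (1 + 8·x + 12·x^2)·Dx  (order 1).
h: a_k = -4, 32, -208, 1280, -7744, 46592, -279808, 1679360, …
ICs: h(0) = -4.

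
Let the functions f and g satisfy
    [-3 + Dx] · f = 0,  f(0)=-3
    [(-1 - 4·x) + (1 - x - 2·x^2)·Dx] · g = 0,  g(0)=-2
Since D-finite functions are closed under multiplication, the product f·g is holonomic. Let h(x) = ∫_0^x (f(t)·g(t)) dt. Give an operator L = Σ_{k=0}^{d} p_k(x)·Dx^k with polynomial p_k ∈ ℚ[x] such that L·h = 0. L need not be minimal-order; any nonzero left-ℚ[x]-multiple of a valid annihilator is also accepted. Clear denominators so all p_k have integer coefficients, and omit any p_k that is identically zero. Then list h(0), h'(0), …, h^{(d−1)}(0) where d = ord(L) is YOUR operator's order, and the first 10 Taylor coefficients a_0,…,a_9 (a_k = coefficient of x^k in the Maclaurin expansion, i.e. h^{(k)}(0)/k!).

L = (4 + x - 6·x^2)·Dx + (-1 + x + 2·x^2)·Dx^2  (order 2).
h: a_k = 0, 6, 12, 21, 69/2, 1137/20, 477/5, 45879/280, 321213/1120, 1142227/2240, …
ICs: h(0) = 0, h′(0) = 6.

f: a_k = -3, -9, -27/2, -27/2, -81/8, -243/40, -243/80, -729/560, -2187/4480, -729/4480, …
g: a_k = -2, -2, -6, -10, -22, -42, -86, -170, -342, -682, …
Sym-product of L_f,L_g gives L₀ (≤ ord 1).
h=∫₀ˣh₀: take L = L₀·Dx.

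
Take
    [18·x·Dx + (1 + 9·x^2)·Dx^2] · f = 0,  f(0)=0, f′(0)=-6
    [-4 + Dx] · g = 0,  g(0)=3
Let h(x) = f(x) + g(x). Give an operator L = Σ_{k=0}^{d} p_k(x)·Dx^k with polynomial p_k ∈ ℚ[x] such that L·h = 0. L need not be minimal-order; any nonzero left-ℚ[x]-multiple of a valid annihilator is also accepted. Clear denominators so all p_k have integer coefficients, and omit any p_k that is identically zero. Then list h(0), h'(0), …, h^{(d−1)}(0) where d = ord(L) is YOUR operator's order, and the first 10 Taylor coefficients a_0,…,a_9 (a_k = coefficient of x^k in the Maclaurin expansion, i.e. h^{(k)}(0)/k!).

f: a_k = 0, -6, 0, 18, 0, -486/5, 0, 4374/7, 0, -4374, …
g: a_k = 3, 12, 24, 32, 32, 128/5, 256/15, 1024/105, 512/105, 2048/945, …
f+g: L₀ = lclm(L_f,L_g), ord ≤ 2+1.
L = (36 - 144·x - 972·x^2 - 1296·x^3)·Dx + (-17 + 99·x^2 - 648·x^4)·Dx^2 + (2 + 9·x + 36·x^2 + 81·x^3 + 162·x^4)·Dx^3  (order 3).
h: a_k = 3, 6, 24, 50, 32, -358/5, 256/15, 66634/105, 512/105, -4131382/945, …
ICs: h(0) = 3, h′(0) = 6, h′′(0) = 48.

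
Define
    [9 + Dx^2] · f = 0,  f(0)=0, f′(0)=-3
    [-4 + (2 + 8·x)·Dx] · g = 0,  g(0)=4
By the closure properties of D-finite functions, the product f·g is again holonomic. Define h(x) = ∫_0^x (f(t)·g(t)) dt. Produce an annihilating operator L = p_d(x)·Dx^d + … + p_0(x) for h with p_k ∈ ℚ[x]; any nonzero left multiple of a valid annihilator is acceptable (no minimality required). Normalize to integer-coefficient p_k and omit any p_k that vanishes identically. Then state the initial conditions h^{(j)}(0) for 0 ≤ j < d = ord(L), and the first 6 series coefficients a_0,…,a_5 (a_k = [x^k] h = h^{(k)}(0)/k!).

f: a_k = 0, -3, 0, 9/2, 0, -81/40, …
g: a_k = 4, 8, -8, 16, -40, 112, …
f·g: L₀ = L_f ⊗_s L_g, ord ≤ 2·1.
h=∫h₀ ⇒ L = L₀·Dx.
L = (21 + 72·x + 144·x^2)·Dx + (-4 - 16·x)·Dx^2 + (1 + 8·x + 16·x^2)·Dx^3  (order 3).
h: a_k = 0, 0, -6, -8, 21/2, -12/5, …
ICs: h(0) = 0, h′(0) = 0, h′′(0) = -12.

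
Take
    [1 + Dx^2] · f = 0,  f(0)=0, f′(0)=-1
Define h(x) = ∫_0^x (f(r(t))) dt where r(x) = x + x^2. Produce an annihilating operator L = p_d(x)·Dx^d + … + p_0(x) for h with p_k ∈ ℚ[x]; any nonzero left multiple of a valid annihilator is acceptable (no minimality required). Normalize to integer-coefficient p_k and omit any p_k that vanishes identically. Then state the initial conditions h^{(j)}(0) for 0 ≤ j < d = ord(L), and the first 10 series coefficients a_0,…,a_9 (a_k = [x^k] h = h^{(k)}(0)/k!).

L = (1 + 6·x + 12·x^2 + 8·x^3)·Dx - 2·Dx^2 + (1 + 2·x)·Dx^3  (order 3).
h: a_k = 0, 0, -1/2, -1/3, 1/24, 1/10, 59/720, 1/56, -419/40320, -59/6480, …
ICs: h(0) = 0, h′(0) = 0, h′′(0) = -1.

f: a_k = 0, -1, 0, 1/6, 0, -1/120, 0, 1/5040, 0, -1/362880, …
f∘r: x↦r, Dx↦Dx/r' in L_f ⇒ L₀.
Integrate: L := L₀·Dx.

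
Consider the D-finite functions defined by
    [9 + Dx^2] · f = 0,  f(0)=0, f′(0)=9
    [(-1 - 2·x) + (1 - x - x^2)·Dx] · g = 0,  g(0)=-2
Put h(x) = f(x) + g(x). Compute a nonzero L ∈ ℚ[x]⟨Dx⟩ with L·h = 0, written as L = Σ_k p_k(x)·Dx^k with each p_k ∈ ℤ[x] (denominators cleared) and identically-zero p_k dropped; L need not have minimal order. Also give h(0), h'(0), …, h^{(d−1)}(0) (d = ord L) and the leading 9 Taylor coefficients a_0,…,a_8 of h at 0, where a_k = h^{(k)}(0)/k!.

L = (-243 - 432·x + 81·x^2 - 216·x^3 - 405·x^4 - 162·x^5) + (117 - 225·x - 36·x^2 + 297·x^3 - 54·x^4 - 243·x^5 - 81·x^6)·Dx + (-27 - 48·x + 9·x^2 - 24·x^3 - 45·x^4 - 18·x^5)·Dx^2 + (13 - 25·x - 4·x^2 + 33·x^3 - 6·x^4 - 27·x^5 - 9·x^6)·Dx^3  (order 3).
h: a_k = -2, 7, -4, -39/2, -10, -397/40, -26, -24249/560, -68, …
ICs: h(0) = -2, h′(0) = 7, h′′(0) = -8.

f: a_k = 0, 9, 0, -27/2, 0, 243/40, 0, -729/560, 0, …
g: a_k = -2, -2, -4, -6, -10, -16, -26, -42, -68, …
L₀ := lclm(L_f,L_g); ord L₀ ≤ 2+1.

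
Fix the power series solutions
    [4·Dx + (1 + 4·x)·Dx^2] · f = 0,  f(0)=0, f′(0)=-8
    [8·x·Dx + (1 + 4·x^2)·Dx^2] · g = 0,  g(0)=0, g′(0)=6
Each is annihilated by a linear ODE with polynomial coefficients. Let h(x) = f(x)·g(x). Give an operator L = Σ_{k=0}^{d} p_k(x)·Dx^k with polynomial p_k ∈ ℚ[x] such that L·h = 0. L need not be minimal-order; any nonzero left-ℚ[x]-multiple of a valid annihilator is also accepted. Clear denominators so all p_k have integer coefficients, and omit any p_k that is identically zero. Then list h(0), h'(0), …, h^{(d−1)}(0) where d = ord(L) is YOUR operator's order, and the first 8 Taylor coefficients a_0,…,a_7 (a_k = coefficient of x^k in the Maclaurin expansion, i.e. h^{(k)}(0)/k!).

L = (96 + 640·x + 1408·x^2 + 7680·x^3 + 15360·x^4 + 26624·x^5 + 8192·x^7)·Dx + (24 + 320·x + 2656·x^2 + 9728·x^3 + 28160·x^4 + 47616·x^5 + 71680·x^6 + 6144·x^7 + 28672·x^8)·Dx^2 + (12 + 104·x + 672·x^2 + 2976·x^3 + 8256·x^4 + 18048·x^5 + 24576·x^6 + 35328·x^7 + 6144·x^8 + 16384·x^9)·Dx^3 + (1 + 12·x + 68·x^2 + 256·x^3 + 696·x^4 + 1536·x^5 + 2688·x^6 + 3072·x^7 + 4224·x^8 + 1024·x^9 + 2048·x^10)·Dx^4  (order 4).
h: a_k = 0, 0, -48, 96, -192, 640, -34048/15, 37376/5, …
ICs: h(0) = 0, h′(0) = 0, h′′(0) = -96, h′′′(0) = 576.

f: a_k = 0, -8, 16, -128/3, 128, -2048/5, 4096/3, -32768/7, …
g: a_k = 0, 6, 0, -8, 0, 96/5, 0, -384/7, …
L₀ := L_f ⊗_s L_g (sym. prod.), ord ≤ 4.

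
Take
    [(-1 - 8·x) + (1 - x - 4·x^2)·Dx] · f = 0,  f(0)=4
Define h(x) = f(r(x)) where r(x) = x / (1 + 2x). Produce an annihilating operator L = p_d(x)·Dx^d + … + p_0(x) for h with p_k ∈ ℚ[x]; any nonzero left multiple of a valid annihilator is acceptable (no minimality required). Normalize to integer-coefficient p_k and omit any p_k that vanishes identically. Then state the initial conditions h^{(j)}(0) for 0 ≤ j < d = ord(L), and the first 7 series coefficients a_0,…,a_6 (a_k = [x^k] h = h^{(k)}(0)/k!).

L = (1 + 10·x) + (-1 - 5·x - 4·x^2 + 4·x^3)·Dx  (order 1).
h: a_k = 4, 4, 12, -28, 108, -380, 1356, …
ICs: h(0) = 4.

f: a_k = 4, 4, 20, 36, 116, 260, 724, …
Change of var in L_f (x↦r) gives L₀.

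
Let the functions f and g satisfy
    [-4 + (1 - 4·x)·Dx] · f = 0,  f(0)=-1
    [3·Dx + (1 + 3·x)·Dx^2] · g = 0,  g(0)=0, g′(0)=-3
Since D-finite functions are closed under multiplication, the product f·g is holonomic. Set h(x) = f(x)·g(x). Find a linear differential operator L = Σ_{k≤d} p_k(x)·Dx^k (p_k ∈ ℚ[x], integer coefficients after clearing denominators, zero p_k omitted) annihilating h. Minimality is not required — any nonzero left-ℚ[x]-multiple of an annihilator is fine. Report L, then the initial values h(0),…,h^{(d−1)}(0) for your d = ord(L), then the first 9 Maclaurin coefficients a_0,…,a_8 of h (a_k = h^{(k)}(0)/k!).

L = 12 + (5 + 36·x)·Dx + (-1 + x + 12·x^2)·Dx^2  (order 2).
h: a_k = 0, 3, 15/2, 39, 543/4, 2958/5, 22449/10, 325221/35, 10177437/280, …
ICs: h(0) = 0, h′(0) = 3.

f: a_k = -1, -4, -16, -64, -256, -1024, -4096, -16384, -65536, …
g: a_k = 0, -3, 9/2, -9, 81/4, -243/5, 243/2, -2187/7, 6561/8, …
h₀=f·g: eliminate ⇒ L₀, order ≤ 1·2.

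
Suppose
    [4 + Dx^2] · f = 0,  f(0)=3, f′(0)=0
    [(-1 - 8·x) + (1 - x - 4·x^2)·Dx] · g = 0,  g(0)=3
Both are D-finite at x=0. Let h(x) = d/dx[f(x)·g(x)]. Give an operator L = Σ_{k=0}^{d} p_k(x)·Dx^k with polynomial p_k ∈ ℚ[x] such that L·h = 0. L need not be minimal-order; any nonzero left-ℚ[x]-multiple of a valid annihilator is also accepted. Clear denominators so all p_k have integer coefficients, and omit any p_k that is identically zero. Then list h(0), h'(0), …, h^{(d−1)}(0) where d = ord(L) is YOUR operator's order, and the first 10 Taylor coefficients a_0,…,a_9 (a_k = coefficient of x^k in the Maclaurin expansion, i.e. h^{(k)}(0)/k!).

f: a_k = 3, 0, -6, 0, 2, 0, -4/15, 0, 2/105, 0, …
g: a_k = 3, 3, 15, 27, 87, 195, 543, 1323, 3495, 8787, …
f·g: L₀ = L_f ⊗_s L_g, ord ≤ 2·1.
h=h₀': d/dx-closure on L₀ ⇒ L.
L = (18 - 8·x - 28·x^2 + 32·x^3 + 64·x^4) + (4 + 34·x + 24·x^2 + 64·x^3)·Dx + (-1 + x^2 + 8·x^3 + 16·x^4)·Dx^2  (order 2).
h: a_k = 9, 54, 189, 708, 2145, 34086/5, 99827/5, 2071176/35, 1184769/7, 152441362/315, …
ICs: h(0) = 9, h′(0) = 54.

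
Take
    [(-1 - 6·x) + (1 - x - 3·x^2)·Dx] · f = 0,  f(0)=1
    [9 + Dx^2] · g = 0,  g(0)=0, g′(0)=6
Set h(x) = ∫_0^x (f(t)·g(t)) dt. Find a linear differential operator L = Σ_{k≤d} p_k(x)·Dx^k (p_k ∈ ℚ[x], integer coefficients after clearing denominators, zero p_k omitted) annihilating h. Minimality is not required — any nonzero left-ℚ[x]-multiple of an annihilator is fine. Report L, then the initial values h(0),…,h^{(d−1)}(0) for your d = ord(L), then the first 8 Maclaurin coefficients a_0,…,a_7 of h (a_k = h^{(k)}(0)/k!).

L = (-3 + 9·x + 27·x^2)·Dx + (2 + 12·x)·Dx^2 + (-1 + x + 3·x^2)·Dx^3  (order 3).
h: a_k = 0, 0, 3, 2, 15/4, 33/5, 547/40, 3621/140, …
ICs: h(0) = 0, h′(0) = 0, h′′(0) = 6.

f: a_k = 1, 1, 4, 7, 19, 40, 97, 217, …
g: a_k = 0, 6, 0, -9, 0, 81/20, 0, -243/280, …
h₀=f·g: eliminate ⇒ L₀, order ≤ 1·2.
Integrate: L := L₀·Dx.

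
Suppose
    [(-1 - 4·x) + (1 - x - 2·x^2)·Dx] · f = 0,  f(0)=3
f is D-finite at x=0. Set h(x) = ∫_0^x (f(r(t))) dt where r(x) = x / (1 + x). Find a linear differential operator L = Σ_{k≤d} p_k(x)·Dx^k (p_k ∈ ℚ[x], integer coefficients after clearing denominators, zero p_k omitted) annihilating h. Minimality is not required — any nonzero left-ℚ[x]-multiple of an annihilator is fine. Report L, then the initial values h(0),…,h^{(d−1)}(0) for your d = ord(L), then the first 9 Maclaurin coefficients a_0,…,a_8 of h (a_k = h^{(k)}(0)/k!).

f: a_k = 3, 3, 9, 15, 33, 63, 129, 255, 513, …
Change of var in L_f (x↦r) gives L₀.
h=∫₀ˣh₀: take L = L₀·Dx.
L = (1 + 5·x)·Dx + (-1 - 2·x + x^2 + 2·x^3)·Dx^2  (order 2).
h: a_k = 0, 3, 3/2, 2, 0, 12/5, -2, 36/7, -15/2, …
ICs: h(0) = 0, h′(0) = 3.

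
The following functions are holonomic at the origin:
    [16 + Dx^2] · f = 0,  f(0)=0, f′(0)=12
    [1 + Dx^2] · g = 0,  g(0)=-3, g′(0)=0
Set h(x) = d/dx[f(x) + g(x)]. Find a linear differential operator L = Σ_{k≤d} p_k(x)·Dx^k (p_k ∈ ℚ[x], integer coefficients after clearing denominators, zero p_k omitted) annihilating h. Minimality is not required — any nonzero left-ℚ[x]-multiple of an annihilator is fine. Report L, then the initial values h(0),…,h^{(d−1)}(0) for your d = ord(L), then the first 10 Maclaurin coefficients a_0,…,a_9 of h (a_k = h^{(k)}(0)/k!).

f: a_k = 0, 12, 0, -32, 0, 128/5, 0, -1024/105, 0, 2048/945, …
g: a_k = -3, 0, 3/2, 0, -1/8, 0, 1/240, 0, -1/13440, 0, …
h₀=f+g: left-lcm gives L₀, ord ≤ 4.
h₀' ⇒ L via d/dx closure of L₀.
L = 16 + 17·Dx^2 + Dx^4  (order 4).
h: a_k = 12, 3, -96, -1/2, 128, 1/40, -1024/15, -1/1680, 2048/105, 1/120960, …
ICs: h(0) = 12, h′(0) = 3, h′′(0) = -192, h′′′(0) = -3.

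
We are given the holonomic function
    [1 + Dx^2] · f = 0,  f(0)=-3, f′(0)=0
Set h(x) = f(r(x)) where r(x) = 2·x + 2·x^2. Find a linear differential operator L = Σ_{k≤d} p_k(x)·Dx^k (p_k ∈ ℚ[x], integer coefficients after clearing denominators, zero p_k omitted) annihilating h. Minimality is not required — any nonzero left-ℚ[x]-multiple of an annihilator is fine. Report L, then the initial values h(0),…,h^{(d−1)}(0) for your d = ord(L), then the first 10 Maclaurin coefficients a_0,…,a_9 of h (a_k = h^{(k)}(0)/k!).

L = (4 + 24·x + 48·x^2 + 32·x^3) - 2·Dx + (1 + 2·x)·Dx^2  (order 2).
h: a_k = -3, 0, 6, 12, 4, -8, -176/15, -32/5, 208/105, 544/105, …
ICs: h(0) = -3, h′(0) = 0.

f: a_k = -3, 0, 3/2, 0, -1/8, 0, 1/240, 0, -1/13440, 0, …
L₀ from L_f via x↦r, Dx↦r'^{-1}Dx.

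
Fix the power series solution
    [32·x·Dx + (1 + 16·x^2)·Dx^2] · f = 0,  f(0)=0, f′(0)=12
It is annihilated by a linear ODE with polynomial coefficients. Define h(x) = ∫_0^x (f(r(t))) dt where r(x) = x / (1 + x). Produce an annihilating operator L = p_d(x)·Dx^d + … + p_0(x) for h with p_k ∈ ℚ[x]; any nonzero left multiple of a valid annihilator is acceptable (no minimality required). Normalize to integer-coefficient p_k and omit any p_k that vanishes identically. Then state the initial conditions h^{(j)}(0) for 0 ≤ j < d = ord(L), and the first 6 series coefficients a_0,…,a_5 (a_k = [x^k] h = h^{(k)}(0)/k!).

L = (2 + 34·x)·Dx^2 + (1 + 2·x + 17·x^2)·Dx^3  (order 3).
h: a_k = 0, 0, 6, -4, -13, 36, …
ICs: h(0) = 0, h′(0) = 0, h′′(0) = 12.

f: a_k = 0, 12, 0, -64, 0, 3072/5, …
f∘r: x↦r, Dx↦Dx/r' in L_f ⇒ L₀.
Integrate: L := L₀·Dx.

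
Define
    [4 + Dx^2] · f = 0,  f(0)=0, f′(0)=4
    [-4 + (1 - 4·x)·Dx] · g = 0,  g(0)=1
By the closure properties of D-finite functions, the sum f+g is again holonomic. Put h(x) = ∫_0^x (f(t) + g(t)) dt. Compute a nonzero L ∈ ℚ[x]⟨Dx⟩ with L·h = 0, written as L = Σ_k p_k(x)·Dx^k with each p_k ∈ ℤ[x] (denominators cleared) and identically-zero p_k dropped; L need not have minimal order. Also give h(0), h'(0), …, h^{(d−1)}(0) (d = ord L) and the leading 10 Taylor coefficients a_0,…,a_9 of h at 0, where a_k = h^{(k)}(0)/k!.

f: a_k = 0, 4, 0, -8/3, 0, 8/15, 0, -16/315, 0, 8/2835, …
g: a_k = 1, 4, 16, 64, 256, 1024, 4096, 16384, 65536, 262144, …
f+g: L₀ = lclm(L_f,L_g), ord ≤ 2+1.
∫: right-multiply L₀ by Dx.
L = (-400 + 128·x - 256·x^2)·Dx + (36 - 176·x + 192·x^2 - 256·x^3)·Dx^2 + (-100 + 32·x - 64·x^2)·Dx^3 + (9 - 44·x + 48·x^2 - 64·x^3)·Dx^4  (order 4).
h: a_k = 0, 1, 4, 16/3, 46/3, 256/5, 7684/45, 4096/7, 645118/315, 65536/9, …
ICs: h(0) = 0, h′(0) = 1, h′′(0) = 8, h′′′(0) = 32.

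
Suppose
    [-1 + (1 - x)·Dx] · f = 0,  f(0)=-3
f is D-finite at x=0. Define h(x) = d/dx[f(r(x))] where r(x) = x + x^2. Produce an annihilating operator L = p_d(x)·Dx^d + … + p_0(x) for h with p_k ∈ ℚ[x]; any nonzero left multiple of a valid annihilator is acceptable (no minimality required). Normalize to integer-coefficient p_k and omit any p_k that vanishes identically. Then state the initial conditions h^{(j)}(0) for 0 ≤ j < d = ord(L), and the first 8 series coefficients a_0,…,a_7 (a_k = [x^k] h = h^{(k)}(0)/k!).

f: a_k = -3, -3, -3, -3, -3, -3, -3, -3, …
Change of var in L_f (x↦r) gives L₀.
h=h₀': d/dx-closure on L₀ ⇒ L.
L = (4 + 6·x + 6·x^2) + (-1 - x + 3·x^2 + 2·x^3)·Dx  (order 1).
h: a_k = -3, -12, -27, -60, -120, -234, -441, -816, …
ICs: h(0) = -3.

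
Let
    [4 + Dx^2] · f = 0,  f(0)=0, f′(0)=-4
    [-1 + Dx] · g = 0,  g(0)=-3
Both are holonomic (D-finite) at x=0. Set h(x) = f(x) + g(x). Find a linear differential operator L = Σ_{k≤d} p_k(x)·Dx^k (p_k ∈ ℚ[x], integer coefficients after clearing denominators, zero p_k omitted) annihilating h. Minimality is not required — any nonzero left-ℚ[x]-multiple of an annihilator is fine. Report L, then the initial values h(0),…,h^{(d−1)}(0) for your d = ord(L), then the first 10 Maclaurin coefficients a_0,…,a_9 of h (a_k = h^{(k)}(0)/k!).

f: a_k = 0, -4, 0, 8/3, 0, -8/15, 0, 16/315, 0, -8/2835, …
g: a_k = -3, -3, -3/2, -1/2, -1/8, -1/40, -1/240, -1/1680, -1/13440, -1/120960, …
Weyl lclm of L_f,L_g ⇒ L₀ (ord ≤ 3).
L = -4 + 4·Dx - Dx^2 + Dx^3  (order 3).
h: a_k = -3, -7, -3/2, 13/6, -1/8, -67/120, -1/240, 253/5040, -1/13440, -1027/362880, …
ICs: h(0) = -3, h′(0) = -7, h′′(0) = -3.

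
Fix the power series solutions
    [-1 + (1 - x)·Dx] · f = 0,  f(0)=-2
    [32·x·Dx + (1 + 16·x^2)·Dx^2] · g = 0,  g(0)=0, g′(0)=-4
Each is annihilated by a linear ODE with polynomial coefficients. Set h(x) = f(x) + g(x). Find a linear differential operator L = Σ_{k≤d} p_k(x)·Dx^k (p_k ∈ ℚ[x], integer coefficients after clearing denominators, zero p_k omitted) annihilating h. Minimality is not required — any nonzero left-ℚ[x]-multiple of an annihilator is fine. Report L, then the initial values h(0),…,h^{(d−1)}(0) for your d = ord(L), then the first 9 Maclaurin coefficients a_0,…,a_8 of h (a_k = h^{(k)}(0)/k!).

L = (-32 + 128·x + 1536·x^2)·Dx + (19 - 32·x - 656·x^2 + 1536·x^3)·Dx^2 + (-1 - 15·x - 240·x^3 + 256·x^4)·Dx^3  (order 3).
h: a_k = -2, -6, -2, 58/3, -2, -1034/5, -2, 16370/7, -2, …
ICs: h(0) = -2, h′(0) = -6, h′′(0) = -4.

f: a_k = -2, -2, -2, -2, -2, -2, -2, -2, -2, …
g: a_k = 0, -4, 0, 64/3, 0, -1024/5, 0, 16384/7, 0, …
h₀=f+g: left-lcm gives L₀, ord ≤ 3.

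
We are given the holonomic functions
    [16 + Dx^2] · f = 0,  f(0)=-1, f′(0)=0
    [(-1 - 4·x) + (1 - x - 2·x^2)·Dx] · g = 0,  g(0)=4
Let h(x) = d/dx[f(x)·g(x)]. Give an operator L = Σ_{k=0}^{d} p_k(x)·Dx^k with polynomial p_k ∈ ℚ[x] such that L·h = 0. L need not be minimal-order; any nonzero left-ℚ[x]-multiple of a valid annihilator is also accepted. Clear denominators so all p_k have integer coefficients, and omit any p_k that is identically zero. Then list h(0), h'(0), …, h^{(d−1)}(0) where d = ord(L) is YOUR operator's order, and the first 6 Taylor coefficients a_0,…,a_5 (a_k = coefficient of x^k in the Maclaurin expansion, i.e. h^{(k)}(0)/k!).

f: a_k = -1, 0, 8, 0, -32/3, 0, …
g: a_k = 4, 4, 12, 20, 44, 84, …
Sym-product of L_f,L_g gives L₀ (≤ ord 2).
h₀' ⇒ L via d/dx closure of L₀.
L = (4 - 128·x - 192·x^2 + 256·x^3 + 256·x^4) + (-5 - 12·x + 48·x^2 + 64·x^3)·Dx + (3 - 7·x - 10·x^2 + 16·x^3 + 16·x^4)·Dx^2  (order 2).
h: a_k = -4, 40, 36, 112/3, 500/3, 6728/15, …
ICs: h(0) = -4, h′(0) = 40.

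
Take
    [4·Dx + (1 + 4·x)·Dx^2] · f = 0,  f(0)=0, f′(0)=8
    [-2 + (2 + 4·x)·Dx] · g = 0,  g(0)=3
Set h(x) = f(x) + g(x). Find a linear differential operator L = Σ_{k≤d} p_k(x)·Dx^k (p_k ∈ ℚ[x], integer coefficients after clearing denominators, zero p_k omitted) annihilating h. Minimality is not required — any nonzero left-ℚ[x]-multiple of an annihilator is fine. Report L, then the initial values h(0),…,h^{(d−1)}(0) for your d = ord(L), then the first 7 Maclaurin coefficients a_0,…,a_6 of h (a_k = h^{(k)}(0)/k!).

f: a_k = 0, 8, -16, 128/3, -128, 2048/5, -4096/3, …
g: a_k = 3, 3, -3/2, 3/2, -15/8, 21/8, -63/16, …
Sum ⇒ L₀ = lclm(L_f,L_g) in ℚ(x)⟨Dx⟩.
L = (20 + 16·x)·Dx + (29 + 104·x + 80·x^2)·Dx^2 + (3 + 22·x + 48·x^2 + 32·x^3)·Dx^3  (order 3).
h: a_k = 3, 11, -35/2, 265/6, -1039/8, 16489/40, -65725/48, …
ICs: h(0) = 3, h′(0) = 11, h′′(0) = -35.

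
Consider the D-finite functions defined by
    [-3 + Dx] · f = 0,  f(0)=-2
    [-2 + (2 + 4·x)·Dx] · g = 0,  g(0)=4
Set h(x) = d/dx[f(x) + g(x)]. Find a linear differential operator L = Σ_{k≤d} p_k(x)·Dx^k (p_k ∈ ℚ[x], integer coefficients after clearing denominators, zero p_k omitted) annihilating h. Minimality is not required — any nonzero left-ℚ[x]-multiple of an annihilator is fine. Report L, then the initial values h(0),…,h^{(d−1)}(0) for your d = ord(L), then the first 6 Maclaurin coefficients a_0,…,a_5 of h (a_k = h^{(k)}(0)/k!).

f: a_k = -2, -6, -9, -9, -27/4, -81/20, …
g: a_k = 4, 4, -2, 2, -5/2, 7/2, …
h₀=f+g: left-lcm gives L₀, ord ≤ 2.
h₀' ⇒ L via d/dx closure of L₀.
L = (-9 - 9·x) + (-3 - 18·x - 18·x^2)·Dx + (2 + 7·x + 6·x^2)·Dx^2  (order 2).
h: a_k = -2, -22, -21, -37, -11/4, -873/20, …
ICs: h(0) = -2, h′(0) = -22.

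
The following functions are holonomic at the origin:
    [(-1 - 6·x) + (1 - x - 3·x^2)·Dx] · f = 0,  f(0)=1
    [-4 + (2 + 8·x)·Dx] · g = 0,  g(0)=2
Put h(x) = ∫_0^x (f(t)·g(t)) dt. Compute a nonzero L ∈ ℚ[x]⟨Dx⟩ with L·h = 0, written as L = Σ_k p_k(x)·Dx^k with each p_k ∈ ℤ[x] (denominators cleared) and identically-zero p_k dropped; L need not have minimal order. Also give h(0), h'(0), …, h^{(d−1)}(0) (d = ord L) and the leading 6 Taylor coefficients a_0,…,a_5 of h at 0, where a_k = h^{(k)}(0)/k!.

L = (3 + 8·x + 18·x^2)·Dx + (-1 - 3·x + 7·x^2 + 12·x^3)·Dx^2  (order 2).
h: a_k = 0, 2, 3, 8/3, 17/2, 38/5, …
ICs: h(0) = 0, h′(0) = 2.

f: a_k = 1, 1, 4, 7, 19, 40, …
g: a_k = 2, 4, -4, 8, -20, 56, …
f·g: L₀ = L_f ⊗_s L_g, ord ≤ 1·1.
Integrate: L := L₀·Dx.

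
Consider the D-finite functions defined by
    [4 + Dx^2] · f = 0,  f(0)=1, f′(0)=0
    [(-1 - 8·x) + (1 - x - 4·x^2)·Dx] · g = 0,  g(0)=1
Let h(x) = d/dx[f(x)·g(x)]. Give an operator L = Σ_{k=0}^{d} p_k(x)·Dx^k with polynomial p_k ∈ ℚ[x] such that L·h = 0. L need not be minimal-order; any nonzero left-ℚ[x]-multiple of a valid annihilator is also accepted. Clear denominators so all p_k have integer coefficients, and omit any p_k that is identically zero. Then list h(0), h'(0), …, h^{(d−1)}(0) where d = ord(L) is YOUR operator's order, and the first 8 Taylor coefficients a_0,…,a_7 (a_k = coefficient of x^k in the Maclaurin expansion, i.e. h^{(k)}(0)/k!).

L = (18 - 8·x - 28·x^2 + 32·x^3 + 64·x^4) + (4 + 34·x + 24·x^2 + 64·x^3)·Dx + (-1 + x^2 + 8·x^3 + 16·x^4)·Dx^2  (order 2).
h: a_k = 1, 6, 21, 236/3, 715/3, 11362/15, 99827/45, 690392/105, …
ICs: h(0) = 1, h′(0) = 6.

f: a_k = 1, 0, -2, 0, 2/3, 0, -4/45, 0, …
g: a_k = 1, 1, 5, 9, 29, 65, 181, 441, …
Product ⇒ symmetric product L₀, ord ≤ 2.
h₀' ⇒ L via d/dx closure of L₀.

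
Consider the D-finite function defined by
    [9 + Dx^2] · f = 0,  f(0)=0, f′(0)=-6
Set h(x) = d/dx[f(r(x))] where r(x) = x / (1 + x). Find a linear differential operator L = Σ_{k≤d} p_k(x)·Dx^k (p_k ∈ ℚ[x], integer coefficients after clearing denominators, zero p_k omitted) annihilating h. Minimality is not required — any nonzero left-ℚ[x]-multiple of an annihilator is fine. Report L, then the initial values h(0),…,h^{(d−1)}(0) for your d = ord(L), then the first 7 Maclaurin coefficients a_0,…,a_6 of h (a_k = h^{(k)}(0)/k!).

f: a_k = 0, -6, 0, 9, 0, -81/20, 0, …
h₀=f(r): pull back L_f along r ⇒ L₀.
h=h₀': d/dx-closure on L₀ ⇒ L.
L = (15 + 12·x + 6·x^2) + (6 + 18·x + 18·x^2 + 6·x^3)·Dx + (1 + 4·x + 6·x^2 + 4·x^3 + x^4)·Dx^2  (order 2).
h: a_k = -6, 12, 9, -84, 879/4, -765/2, 19353/40, …
ICs: h(0) = -6, h′(0) = 12.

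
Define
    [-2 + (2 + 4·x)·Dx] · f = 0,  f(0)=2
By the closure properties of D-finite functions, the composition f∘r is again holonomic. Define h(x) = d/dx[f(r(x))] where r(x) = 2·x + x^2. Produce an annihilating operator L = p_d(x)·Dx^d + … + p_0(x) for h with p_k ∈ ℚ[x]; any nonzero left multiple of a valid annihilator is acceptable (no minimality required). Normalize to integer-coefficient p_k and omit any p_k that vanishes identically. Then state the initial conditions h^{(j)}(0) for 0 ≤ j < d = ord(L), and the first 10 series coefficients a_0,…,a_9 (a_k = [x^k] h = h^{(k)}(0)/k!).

L = -1 + (-1 - 5·x - 6·x^2 - 2·x^3)·Dx  (order 1).
h: a_k = 4, -4, 12, -36, 110, -342, 1078, -3434, 22059/2, -71315/2, …
ICs: h(0) = 4.

f: a_k = 2, 2, -1, 1, -5/4, 7/4, -21/8, 33/8, -429/64, 715/64, …
Substitute x→r, Dx→(1/r')Dx; clear ⇒ L₀.
Differentiate: ansatz ord ≤ ord L₀ ⇒ L.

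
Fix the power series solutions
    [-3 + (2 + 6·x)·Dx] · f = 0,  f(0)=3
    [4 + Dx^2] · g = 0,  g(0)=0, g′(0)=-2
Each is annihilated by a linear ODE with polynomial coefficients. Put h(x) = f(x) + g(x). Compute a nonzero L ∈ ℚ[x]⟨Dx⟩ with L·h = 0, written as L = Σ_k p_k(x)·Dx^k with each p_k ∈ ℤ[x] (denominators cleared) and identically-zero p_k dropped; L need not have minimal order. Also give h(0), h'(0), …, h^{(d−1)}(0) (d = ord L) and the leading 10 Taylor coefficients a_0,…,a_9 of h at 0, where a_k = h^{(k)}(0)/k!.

L = (-516 - 1152·x - 1728·x^2) + (56 + 936·x + 3456·x^2 + 3456·x^3)·Dx + (-129 - 288·x - 432·x^2)·Dx^2 + (14 + 234·x + 864·x^2 + 864·x^3)·Dx^3  (order 3).
h: a_k = 3, 5/2, -27/8, 307/48, -1215/128, 75521/3840, -45927/1024, 68217979/645120, -8444007/32768, 119693537081/185794560, …
ICs: h(0) = 3, h′(0) = 5/2, h′′(0) = -27/4.

f: a_k = 3, 9/2, -27/8, 81/16, -1215/128, 5103/256, -45927/1024, 216513/2048, -8444007/32768, 42220035/65536, …
g: a_k = 0, -2, 0, 4/3, 0, -4/15, 0, 8/315, 0, -4/2835, …
Sum ⇒ L₀ = lclm(L_f,L_g) in ℚ(x)⟨Dx⟩.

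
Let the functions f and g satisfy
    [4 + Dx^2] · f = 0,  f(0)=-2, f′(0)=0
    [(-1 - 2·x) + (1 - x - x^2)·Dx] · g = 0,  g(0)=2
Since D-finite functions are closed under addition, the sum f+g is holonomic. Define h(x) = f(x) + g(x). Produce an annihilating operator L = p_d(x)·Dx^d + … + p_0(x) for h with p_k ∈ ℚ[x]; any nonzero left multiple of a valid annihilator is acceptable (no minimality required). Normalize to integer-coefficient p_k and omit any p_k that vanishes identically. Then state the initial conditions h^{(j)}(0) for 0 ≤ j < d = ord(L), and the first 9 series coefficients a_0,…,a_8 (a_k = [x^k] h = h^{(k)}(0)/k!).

L = (-44 - 96·x - 32·x^2 - 48·x^3 - 40·x^4 - 16·x^5) + (16 - 20·x - 8·x^2 + 16·x^3 - 12·x^4 - 24·x^5 - 8·x^6)·Dx + (-11 - 24·x - 8·x^2 - 12·x^3 - 10·x^4 - 4·x^5)·Dx^2 + (4 - 5·x - 2·x^2 + 4·x^3 - 3·x^4 - 6·x^5 - 2·x^6)·Dx^3  (order 3).
h: a_k = 0, 2, 8, 6, 26/3, 16, 1178/45, 42, 21416/315, …
ICs: h(0) = 0, h′(0) = 2, h′′(0) = 16.

f: a_k = -2, 0, 4, 0, -4/3, 0, 8/45, 0, -4/315, …
g: a_k = 2, 2, 4, 6, 10, 16, 26, 42, 68, …
Sum ⇒ L₀ = lclm(L_f,L_g) in ℚ(x)⟨Dx⟩.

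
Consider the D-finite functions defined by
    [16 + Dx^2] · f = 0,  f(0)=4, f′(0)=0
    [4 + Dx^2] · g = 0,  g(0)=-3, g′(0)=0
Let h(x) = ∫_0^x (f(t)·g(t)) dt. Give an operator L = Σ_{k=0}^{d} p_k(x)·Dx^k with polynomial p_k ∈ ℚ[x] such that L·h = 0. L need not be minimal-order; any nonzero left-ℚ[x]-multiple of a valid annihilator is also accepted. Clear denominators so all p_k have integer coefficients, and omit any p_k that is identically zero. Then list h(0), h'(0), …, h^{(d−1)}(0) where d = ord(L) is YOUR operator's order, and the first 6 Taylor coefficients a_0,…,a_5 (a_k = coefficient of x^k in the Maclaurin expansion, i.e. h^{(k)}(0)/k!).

f: a_k = 4, 0, -32, 0, 128/3, 0, …
g: a_k = -3, 0, 6, 0, -2, 0, …
Product ⇒ symmetric product L₀, ord ≤ 4.
Integrate: L := L₀·Dx.
L = 144·Dx + 40·Dx^3 + Dx^5  (order 5).
h: a_k = 0, -12, 0, 40, 0, -328/5, …
ICs: h(0) = 0, h′(0) = -12, h′′(0) = 0, h′′′(0) = 240, h′′′′(0) = 0.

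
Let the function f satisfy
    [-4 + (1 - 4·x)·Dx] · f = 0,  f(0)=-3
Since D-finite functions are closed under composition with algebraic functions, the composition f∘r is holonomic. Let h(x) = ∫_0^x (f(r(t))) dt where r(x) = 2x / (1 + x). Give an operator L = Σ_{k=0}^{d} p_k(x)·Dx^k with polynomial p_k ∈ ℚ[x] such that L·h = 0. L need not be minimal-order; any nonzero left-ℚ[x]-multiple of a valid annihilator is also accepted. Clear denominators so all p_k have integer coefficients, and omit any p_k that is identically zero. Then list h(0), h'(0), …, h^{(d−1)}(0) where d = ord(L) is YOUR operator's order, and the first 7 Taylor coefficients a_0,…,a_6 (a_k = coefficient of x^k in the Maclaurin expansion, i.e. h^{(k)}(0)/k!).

L = 8·Dx + (-1 + 6·x + 7·x^2)·Dx^2  (order 2).
h: a_k = 0, -3, -12, -56, -294, -8232/5, -9604, …
ICs: h(0) = 0, h′(0) = -3.

f: a_k = -3, -12, -48, -192, -768, -3072, -12288, …
Substitute x→r, Dx→(1/r')Dx; clear ⇒ L₀.
Integrate: L := L₀·Dx.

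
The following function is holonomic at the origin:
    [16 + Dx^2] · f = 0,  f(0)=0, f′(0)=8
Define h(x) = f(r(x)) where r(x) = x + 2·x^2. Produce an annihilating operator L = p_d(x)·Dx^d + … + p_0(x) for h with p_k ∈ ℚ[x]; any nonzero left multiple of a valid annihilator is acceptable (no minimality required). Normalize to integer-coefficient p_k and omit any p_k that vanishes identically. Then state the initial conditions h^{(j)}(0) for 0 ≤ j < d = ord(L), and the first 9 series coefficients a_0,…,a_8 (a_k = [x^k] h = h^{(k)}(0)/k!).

f: a_k = 0, 8, 0, -64/3, 0, 256/15, 0, -2048/315, 0, …
Change of var in L_f (x↦r) gives L₀.
L = (16 + 192·x + 768·x^2 + 1024·x^3) - 4·Dx + (1 + 4·x)·Dx^2  (order 2).
h: a_k = 0, 8, 16, -64/3, -128, -3584/15, 0, 212992/315, 57344/45, …
ICs: h(0) = 0, h′(0) = 8.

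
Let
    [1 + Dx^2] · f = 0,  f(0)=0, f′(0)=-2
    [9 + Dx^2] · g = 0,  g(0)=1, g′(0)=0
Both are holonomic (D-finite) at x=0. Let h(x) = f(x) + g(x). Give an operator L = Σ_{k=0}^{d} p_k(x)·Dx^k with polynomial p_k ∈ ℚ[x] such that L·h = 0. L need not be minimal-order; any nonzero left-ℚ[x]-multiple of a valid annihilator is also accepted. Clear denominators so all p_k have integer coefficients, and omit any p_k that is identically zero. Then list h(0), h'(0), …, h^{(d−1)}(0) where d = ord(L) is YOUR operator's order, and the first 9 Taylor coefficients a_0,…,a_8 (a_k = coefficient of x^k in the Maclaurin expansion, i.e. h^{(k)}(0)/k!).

L = 9 + 10·Dx^2 + Dx^4  (order 4).
h: a_k = 1, -2, -9/2, 1/3, 27/8, -1/60, -81/80, 1/2520, 729/4480, …
ICs: h(0) = 1, h′(0) = -2, h′′(0) = -9, h′′′(0) = 2.

f: a_k = 0, -2, 0, 1/3, 0, -1/60, 0, 1/2520, 0, …
g: a_k = 1, 0, -9/2, 0, 27/8, 0, -81/80, 0, 729/4480, …
Weyl lclm of L_f,L_g ⇒ L₀ (ord ≤ 4).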